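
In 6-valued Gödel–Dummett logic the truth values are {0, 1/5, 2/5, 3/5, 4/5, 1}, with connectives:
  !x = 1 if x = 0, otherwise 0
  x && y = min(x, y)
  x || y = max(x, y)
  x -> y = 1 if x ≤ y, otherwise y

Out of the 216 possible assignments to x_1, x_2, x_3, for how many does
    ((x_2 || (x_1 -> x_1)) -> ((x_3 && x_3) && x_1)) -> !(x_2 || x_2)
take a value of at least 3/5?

91

value 1: 91 assignments (counts)
value 0: 125 assignments
So 91 of the 216 assignments meet the threshold.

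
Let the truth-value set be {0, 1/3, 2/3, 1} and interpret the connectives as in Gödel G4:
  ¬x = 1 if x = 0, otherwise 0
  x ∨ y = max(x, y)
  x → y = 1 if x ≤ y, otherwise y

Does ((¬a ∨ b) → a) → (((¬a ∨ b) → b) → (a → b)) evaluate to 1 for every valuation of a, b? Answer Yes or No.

Counterexample: take a = 1/3, b = 0.
¬a = ¬1/3 = 0
¬a ∨ b = 0 ∨ 0 = 0
(¬a ∨ b) → a = 0 → 1/3 = 1
¬a = ¬1/3 = 0
¬a ∨ b = 0 ∨ 0 = 0
(¬a ∨ b) → b = 0 → 0 = 1
a → b = 1/3 → 0 = 0
((¬a ∨ b) → b) → (a → b) = 1 → 0 = 0
((¬a ∨ b) → a) → (((¬a ∨ b) → b) → (a → b)) = 1 → 0 = 0
This gives 0 ≠ 1.

No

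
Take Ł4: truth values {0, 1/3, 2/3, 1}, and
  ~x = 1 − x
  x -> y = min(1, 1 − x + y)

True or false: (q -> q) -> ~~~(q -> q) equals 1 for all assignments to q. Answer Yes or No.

No

Counterexample: take q = 0.
q -> q = 0 -> 0 = 1
q -> q = 0 -> 0 = 1
~(q -> q) = ~1 = 0
~~(q -> q) = ~0 = 1
~~~(q -> q) = ~1 = 0
(q -> q) -> ~~~(q -> q) = 1 -> 0 = 0
This gives 0 ≠ 1.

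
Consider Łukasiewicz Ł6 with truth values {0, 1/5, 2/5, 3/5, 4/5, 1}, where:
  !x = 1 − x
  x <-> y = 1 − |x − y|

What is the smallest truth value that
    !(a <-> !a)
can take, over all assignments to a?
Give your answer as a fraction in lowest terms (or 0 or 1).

1/5

Take a = 2/5:
!a = !2/5 = 3/5
a <-> !a = 2/5 <-> 3/5 = 4/5
!(a <-> !a) = !4/5 = 1/5
No assignment yields a value below 1/5, so this is the minimum.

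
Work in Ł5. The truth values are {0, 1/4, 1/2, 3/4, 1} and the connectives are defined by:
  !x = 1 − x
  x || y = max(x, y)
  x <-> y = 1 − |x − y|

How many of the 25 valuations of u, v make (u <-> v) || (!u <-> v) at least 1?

9

value 1: 9 assignments (counts)
value 3/4: 12 assignments
value 1/2: 4 assignments
So 9 of the 25 assignments meet the threshold.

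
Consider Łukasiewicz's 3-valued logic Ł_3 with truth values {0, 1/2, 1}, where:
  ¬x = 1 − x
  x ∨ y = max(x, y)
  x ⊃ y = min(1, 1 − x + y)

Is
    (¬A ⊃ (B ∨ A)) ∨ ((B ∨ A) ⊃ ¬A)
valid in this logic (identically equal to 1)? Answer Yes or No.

Yes

A = 0, B = 0 ↦ 1
A = 0, B = 1/2 ↦ 1
A = 0, B = 1 ↦ 1
A = 1/2, B = 0 ↦ 1
A = 1/2, B = 1/2 ↦ 1
A = 1/2, B = 1 ↦ 1
A = 1, B = 0 ↦ 1
A = 1, B = 1/2 ↦ 1
A = 1, B = 1 ↦ 1
Every assignment gives a value ≥ 1.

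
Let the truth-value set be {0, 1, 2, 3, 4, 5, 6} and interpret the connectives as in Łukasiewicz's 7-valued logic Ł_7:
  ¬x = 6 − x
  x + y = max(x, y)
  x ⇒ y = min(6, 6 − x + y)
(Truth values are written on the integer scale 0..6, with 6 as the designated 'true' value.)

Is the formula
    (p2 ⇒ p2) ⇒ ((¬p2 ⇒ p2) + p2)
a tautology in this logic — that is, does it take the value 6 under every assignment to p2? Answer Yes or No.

Counterexample: take p2 = 0.
p2 ⇒ p2 = 0 ⇒ 0 = 6
¬p2 = ¬0 = 6
¬p2 ⇒ p2 = 6 ⇒ 0 = 0
(¬p2 ⇒ p2) + p2 = 0 + 0 = 0
(p2 ⇒ p2) ⇒ ((¬p2 ⇒ p2) + p2) = 6 ⇒ 0 = 0
This gives 0 ≠ 6.

No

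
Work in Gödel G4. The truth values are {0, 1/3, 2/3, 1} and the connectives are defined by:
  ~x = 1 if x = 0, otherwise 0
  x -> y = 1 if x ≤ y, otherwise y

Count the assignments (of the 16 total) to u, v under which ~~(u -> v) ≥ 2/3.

u = 0, v = 0 ↦ 1  ≥
u = 0, v = 1/3 ↦ 1  ≥
u = 0, v = 2/3 ↦ 1  ≥
u = 0, v = 1 ↦ 1  ≥
u = 1/3, v = 0 ↦ 0  <
u = 1/3, v = 1/3 ↦ 1  ≥
u = 1/3, v = 2/3 ↦ 1  ≥
u = 1/3, v = 1 ↦ 1  ≥
u = 2/3, v = 0 ↦ 0  <
u = 2/3, v = 1/3 ↦ 1  ≥
u = 2/3, v = 2/3 ↦ 1  ≥
u = 2/3, v = 1 ↦ 1  ≥
u = 1, v = 0 ↦ 0  <
u = 1, v = 1/3 ↦ 1  ≥
u = 1, v = 2/3 ↦ 1  ≥
u = 1, v = 1 ↦ 1  ≥
So 13 of the 16 assignments meet the threshold.

13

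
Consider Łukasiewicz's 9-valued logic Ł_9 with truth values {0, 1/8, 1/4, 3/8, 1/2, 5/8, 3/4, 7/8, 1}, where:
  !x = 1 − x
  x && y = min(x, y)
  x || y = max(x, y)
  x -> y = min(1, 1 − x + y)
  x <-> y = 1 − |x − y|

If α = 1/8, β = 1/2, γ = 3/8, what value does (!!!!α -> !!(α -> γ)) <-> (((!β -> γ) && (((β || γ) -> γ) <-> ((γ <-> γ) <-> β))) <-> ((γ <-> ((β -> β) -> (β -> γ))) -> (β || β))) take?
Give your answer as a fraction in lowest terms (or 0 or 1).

5/8

!α = !1/8 = 7/8
!!α = !7/8 = 1/8
!!!α = !1/8 = 7/8
!!!!α = !7/8 = 1/8
α -> γ = 1/8 -> 3/8 = 1
!(α -> γ) = !1 = 0
!!(α -> γ) = !0 = 1
!!!!α -> !!(α -> γ) = 1/8 -> 1 = 1
!β = !1/2 = 1/2
!β -> γ = 1/2 -> 3/8 = 7/8
β || γ = 1/2 || 3/8 = 1/2
(β || γ) -> γ = 1/2 -> 3/8 = 7/8
γ <-> γ = 3/8 <-> 3/8 = 1
(γ <-> γ) <-> β = 1 <-> 1/2 = 1/2
((β || γ) -> γ) <-> ((γ <-> γ) <-> β) = 7/8 <-> 1/2 = 5/8
(!β -> γ) && (((β || γ) -> γ) <-> ((γ <-> γ) <-> β)) = 7/8 && 5/8 = 5/8
β -> β = 1/2 -> 1/2 = 1
β -> γ = 1/2 -> 3/8 = 7/8
(β -> β) -> (β -> γ) = 1 -> 7/8 = 7/8
γ <-> ((β -> β) -> (β -> γ)) = 3/8 <-> 7/8 = 1/2
β || β = 1/2 || 1/2 = 1/2
(γ <-> ((β -> β) -> (β -> γ))) -> (β || β) = 1/2 -> 1/2 = 1
((!β -> γ) && (((β || γ) -> γ) <-> ((γ <-> γ) <-> β))) <-> ((γ <-> ((β -> β) -> (β -> γ))) -> (β || β)) = 5/8 <-> 1 = 5/8
(!!!!α -> !!(α -> γ)) <-> (((!β -> γ) && (((β || γ) -> γ) <-> ((γ <-> γ) <-> β))) <-> ((γ <-> ((β -> β) -> (β -> γ))) -> (β || β))) = 1 <-> 5/8 = 5/8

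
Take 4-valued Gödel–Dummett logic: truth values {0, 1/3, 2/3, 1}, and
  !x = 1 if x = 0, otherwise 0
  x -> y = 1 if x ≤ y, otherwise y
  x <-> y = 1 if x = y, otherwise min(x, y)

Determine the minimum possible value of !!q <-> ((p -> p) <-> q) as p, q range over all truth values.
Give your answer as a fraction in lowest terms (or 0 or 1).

Take p = 0, q = 1/3:
!q = !1/3 = 0
!!q = !0 = 1
p -> p = 0 -> 0 = 1
(p -> p) <-> q = 1 <-> 1/3 = 1/3
!!q <-> ((p -> p) <-> q) = 1 <-> 1/3 = 1/3
No assignment yields a value below 1/3, so this is the minimum.

1/3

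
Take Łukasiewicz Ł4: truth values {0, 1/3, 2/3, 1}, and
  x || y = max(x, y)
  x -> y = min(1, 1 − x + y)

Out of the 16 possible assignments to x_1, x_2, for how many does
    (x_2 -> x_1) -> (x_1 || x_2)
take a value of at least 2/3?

x_1 = 0, x_2 = 0 ↦ 0  <
x_1 = 0, x_2 = 1/3 ↦ 2/3  ≥
x_1 = 0, x_2 = 2/3 ↦ 1  ≥
x_1 = 0, x_2 = 1 ↦ 1  ≥
x_1 = 1/3, x_2 = 0 ↦ 1/3  <
x_1 = 1/3, x_2 = 1/3 ↦ 1/3  <
x_1 = 1/3, x_2 = 2/3 ↦ 1  ≥
x_1 = 1/3, x_2 = 1 ↦ 1  ≥
x_1 = 2/3, x_2 = 0 ↦ 2/3  ≥
x_1 = 2/3, x_2 = 1/3 ↦ 2/3  ≥
x_1 = 2/3, x_2 = 2/3 ↦ 2/3  ≥
x_1 = 2/3, x_2 = 1 ↦ 1  ≥
x_1 = 1, x_2 = 0 ↦ 1  ≥
x_1 = 1, x_2 = 1/3 ↦ 1  ≥
x_1 = 1, x_2 = 2/3 ↦ 1  ≥
x_1 = 1, x_2 = 1 ↦ 1  ≥
So 13 of the 16 assignments meet the threshold.

13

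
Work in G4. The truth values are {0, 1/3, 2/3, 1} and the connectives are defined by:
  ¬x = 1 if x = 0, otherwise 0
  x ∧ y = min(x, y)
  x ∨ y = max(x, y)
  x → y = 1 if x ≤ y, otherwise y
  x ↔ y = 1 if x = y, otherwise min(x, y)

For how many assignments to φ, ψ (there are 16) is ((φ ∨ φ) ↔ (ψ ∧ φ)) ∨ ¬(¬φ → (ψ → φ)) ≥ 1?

10

φ = 0, ψ = 0 ↦ 1  ≥
φ = 0, ψ = 1/3 ↦ 1  ≥
φ = 0, ψ = 2/3 ↦ 1  ≥
φ = 0, ψ = 1 ↦ 1  ≥
φ = 1/3, ψ = 0 ↦ 0  <
φ = 1/3, ψ = 1/3 ↦ 1  ≥
φ = 1/3, ψ = 2/3 ↦ 1  ≥
φ = 1/3, ψ = 1 ↦ 1  ≥
φ = 2/3, ψ = 0 ↦ 0  <
φ = 2/3, ψ = 1/3 ↦ 1/3  <
φ = 2/3, ψ = 2/3 ↦ 1  ≥
φ = 2/3, ψ = 1 ↦ 1  ≥
φ = 1, ψ = 0 ↦ 0  <
φ = 1, ψ = 1/3 ↦ 1/3  <
φ = 1, ψ = 2/3 ↦ 2/3  <
φ = 1, ψ = 1 ↦ 1  ≥
So 10 of the 16 assignments meet the threshold.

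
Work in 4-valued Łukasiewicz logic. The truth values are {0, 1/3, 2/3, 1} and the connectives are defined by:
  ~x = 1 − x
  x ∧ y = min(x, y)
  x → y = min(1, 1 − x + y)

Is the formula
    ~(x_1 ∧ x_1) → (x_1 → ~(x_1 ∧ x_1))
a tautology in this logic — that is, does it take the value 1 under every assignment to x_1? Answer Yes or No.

Yes

x_1 = 0 ↦ 1
x_1 = 1/3 ↦ 1
x_1 = 2/3 ↦ 1
x_1 = 1 ↦ 1
Every assignment gives a value ≥ 1.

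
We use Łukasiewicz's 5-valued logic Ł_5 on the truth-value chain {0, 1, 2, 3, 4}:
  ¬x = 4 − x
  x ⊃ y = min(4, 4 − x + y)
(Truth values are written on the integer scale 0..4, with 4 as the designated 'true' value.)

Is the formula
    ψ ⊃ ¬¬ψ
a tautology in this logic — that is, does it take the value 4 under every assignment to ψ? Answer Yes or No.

Yes

ψ = 0 ↦ 4
ψ = 1 ↦ 4
ψ = 2 ↦ 4
ψ = 3 ↦ 4
ψ = 4 ↦ 4
Every assignment gives a value ≥ 4.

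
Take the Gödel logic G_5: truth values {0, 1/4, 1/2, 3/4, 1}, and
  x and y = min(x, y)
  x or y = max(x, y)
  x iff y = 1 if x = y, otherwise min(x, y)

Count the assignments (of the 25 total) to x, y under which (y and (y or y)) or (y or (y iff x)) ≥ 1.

9

value 1: 9 assignments (counts)
value 3/4: 4 assignments
value 1/2: 4 assignments
value 1/4: 4 assignments
value 0: 4 assignments
So 9 of the 25 assignments meet the threshold.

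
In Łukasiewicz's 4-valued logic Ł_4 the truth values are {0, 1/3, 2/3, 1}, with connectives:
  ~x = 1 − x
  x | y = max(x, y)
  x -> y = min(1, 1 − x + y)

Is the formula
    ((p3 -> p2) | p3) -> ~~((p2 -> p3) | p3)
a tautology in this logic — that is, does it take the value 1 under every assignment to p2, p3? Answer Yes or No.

Counterexample: take p2 = 1/3, p3 = 0.
p3 -> p2 = 0 -> 1/3 = 1
(p3 -> p2) | p3 = 1 | 0 = 1
p2 -> p3 = 1/3 -> 0 = 2/3
(p2 -> p3) | p3 = 2/3 | 0 = 2/3
~((p2 -> p3) | p3) = ~2/3 = 1/3
~~((p2 -> p3) | p3) = ~1/3 = 2/3
((p3 -> p2) | p3) -> ~~((p2 -> p3) | p3) = 1 -> 2/3 = 2/3
This gives 2/3 ≠ 1.

No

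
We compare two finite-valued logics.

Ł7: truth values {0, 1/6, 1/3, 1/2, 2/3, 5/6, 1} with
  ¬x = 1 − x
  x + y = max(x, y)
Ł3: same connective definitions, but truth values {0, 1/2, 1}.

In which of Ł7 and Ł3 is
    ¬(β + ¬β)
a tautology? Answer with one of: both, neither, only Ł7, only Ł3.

In Ł7: at β = 0 the value is 0 — not a tautology.
In Ł3: at β = 0 the value is 0 — not a tautology.

neither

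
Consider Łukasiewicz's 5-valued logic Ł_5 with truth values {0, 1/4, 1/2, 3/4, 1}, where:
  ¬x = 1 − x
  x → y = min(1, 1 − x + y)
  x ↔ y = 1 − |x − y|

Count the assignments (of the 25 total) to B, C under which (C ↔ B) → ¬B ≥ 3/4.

18

value 1: 13 assignments (counts)
value 3/4: 5 assignments (counts)
value 1/2: 4 assignments
value 1/4: 2 assignments
value 0: 1 assignment
So 18 of the 25 assignments meet the threshold.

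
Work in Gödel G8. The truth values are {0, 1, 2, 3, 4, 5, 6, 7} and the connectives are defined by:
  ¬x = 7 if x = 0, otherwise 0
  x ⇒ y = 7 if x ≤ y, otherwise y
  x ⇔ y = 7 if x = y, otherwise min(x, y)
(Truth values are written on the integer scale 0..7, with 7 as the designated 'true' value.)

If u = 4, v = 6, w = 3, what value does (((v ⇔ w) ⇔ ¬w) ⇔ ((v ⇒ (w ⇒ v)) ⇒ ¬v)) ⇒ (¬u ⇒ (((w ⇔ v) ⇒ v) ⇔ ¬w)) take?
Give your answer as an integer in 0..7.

7

v ⇔ w = 6 ⇔ 3 = 3
¬w = ¬3 = 0
(v ⇔ w) ⇔ ¬w = 3 ⇔ 0 = 0
w ⇒ v = 3 ⇒ 6 = 7
v ⇒ (w ⇒ v) = 6 ⇒ 7 = 7
¬v = ¬6 = 0
(v ⇒ (w ⇒ v)) ⇒ ¬v = 7 ⇒ 0 = 0
((v ⇔ w) ⇔ ¬w) ⇔ ((v ⇒ (w ⇒ v)) ⇒ ¬v) = 0 ⇔ 0 = 7
¬u = ¬4 = 0
w ⇔ v = 3 ⇔ 6 = 3
(w ⇔ v) ⇒ v = 3 ⇒ 6 = 7
¬w = ¬3 = 0
((w ⇔ v) ⇒ v) ⇔ ¬w = 7 ⇔ 0 = 0
¬u ⇒ (((w ⇔ v) ⇒ v) ⇔ ¬w) = 0 ⇒ 0 = 7
(((v ⇔ w) ⇔ ¬w) ⇔ ((v ⇒ (w ⇒ v)) ⇒ ¬v)) ⇒ (¬u ⇒ (((w ⇔ v) ⇒ v) ⇔ ¬w)) = 7 ⇒ 7 = 7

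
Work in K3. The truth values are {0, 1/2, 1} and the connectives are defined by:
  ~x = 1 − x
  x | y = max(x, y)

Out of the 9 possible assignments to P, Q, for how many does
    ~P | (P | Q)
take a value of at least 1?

7

P = 0, Q = 0 ↦ 1  ≥
P = 0, Q = 1/2 ↦ 1  ≥
P = 0, Q = 1 ↦ 1  ≥
P = 1/2, Q = 0 ↦ 1/2  <
P = 1/2, Q = 1/2 ↦ 1/2  <
P = 1/2, Q = 1 ↦ 1  ≥
P = 1, Q = 0 ↦ 1  ≥
P = 1, Q = 1/2 ↦ 1  ≥
P = 1, Q = 1 ↦ 1  ≥
So 7 of the 9 assignments meet the threshold.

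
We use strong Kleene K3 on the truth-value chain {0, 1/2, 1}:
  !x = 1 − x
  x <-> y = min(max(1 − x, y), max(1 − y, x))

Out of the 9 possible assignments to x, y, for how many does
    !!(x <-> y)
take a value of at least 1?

2

x = 0, y = 0 ↦ 1  ≥
x = 0, y = 1/2 ↦ 1/2  <
x = 0, y = 1 ↦ 0  <
x = 1/2, y = 0 ↦ 1/2  <
x = 1/2, y = 1/2 ↦ 1/2  <
x = 1/2, y = 1 ↦ 1/2  <
x = 1, y = 0 ↦ 0  <
x = 1, y = 1/2 ↦ 1/2  <
x = 1, y = 1 ↦ 1  ≥
So 2 of the 9 assignments meet the threshold.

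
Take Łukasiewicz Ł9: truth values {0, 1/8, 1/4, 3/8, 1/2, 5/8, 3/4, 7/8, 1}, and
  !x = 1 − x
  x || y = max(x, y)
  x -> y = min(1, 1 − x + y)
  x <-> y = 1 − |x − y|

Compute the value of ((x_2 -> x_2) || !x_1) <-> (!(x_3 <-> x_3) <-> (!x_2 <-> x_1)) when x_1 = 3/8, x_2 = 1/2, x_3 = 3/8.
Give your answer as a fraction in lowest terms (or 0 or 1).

x_2 -> x_2 = 1/2 -> 1/2 = 1
!x_1 = !3/8 = 5/8
(x_2 -> x_2) || !x_1 = 1 || 5/8 = 1
x_3 <-> x_3 = 3/8 <-> 3/8 = 1
!(x_3 <-> x_3) = !1 = 0
!x_2 = !1/2 = 1/2
!x_2 <-> x_1 = 1/2 <-> 3/8 = 7/8
!(x_3 <-> x_3) <-> (!x_2 <-> x_1) = 0 <-> 7/8 = 1/8
((x_2 -> x_2) || !x_1) <-> (!(x_3 <-> x_3) <-> (!x_2 <-> x_1)) = 1 <-> 1/8 = 1/8

1/8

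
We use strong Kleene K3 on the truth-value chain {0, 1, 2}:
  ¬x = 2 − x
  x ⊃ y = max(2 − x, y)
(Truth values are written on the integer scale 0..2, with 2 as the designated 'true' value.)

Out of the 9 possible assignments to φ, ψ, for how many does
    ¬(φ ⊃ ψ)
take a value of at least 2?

φ = 0, ψ = 0 ↦ 0  <
φ = 0, ψ = 1 ↦ 0  <
φ = 0, ψ = 2 ↦ 0  <
φ = 1, ψ = 0 ↦ 1  <
φ = 1, ψ = 1 ↦ 1  <
φ = 1, ψ = 2 ↦ 0  <
φ = 2, ψ = 0 ↦ 2  ≥
φ = 2, ψ = 1 ↦ 1  <
φ = 2, ψ = 2 ↦ 0  <
So 1 of the 9 assignments meets the threshold.

1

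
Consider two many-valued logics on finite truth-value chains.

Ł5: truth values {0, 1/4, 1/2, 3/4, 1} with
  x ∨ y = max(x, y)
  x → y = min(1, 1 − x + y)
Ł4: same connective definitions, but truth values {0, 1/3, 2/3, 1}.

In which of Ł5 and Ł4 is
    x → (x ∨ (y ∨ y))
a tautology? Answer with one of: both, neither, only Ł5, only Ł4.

both

In Ł5: every assignment gives 1 — tautology.
In Ł4: every assignment gives 1 — tautology.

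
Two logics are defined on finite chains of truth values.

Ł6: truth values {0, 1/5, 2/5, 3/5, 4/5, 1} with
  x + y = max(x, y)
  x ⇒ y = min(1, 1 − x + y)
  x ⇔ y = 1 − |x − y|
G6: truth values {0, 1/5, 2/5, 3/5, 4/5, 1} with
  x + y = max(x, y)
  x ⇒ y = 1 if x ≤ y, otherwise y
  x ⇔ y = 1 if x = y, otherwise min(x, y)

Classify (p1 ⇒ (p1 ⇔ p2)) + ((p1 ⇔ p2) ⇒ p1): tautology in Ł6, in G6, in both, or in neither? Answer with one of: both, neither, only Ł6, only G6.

In Ł6: every assignment gives 1 — tautology.
In G6: every assignment gives 1 — tautology.

both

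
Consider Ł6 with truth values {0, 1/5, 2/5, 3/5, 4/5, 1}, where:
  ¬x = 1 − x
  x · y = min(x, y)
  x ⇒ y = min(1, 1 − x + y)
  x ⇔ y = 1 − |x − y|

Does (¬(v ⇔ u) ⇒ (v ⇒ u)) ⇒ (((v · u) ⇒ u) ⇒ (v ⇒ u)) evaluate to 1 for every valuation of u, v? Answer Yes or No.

Counterexample: take u = 0, v = 1/5.
v ⇔ u = 1/5 ⇔ 0 = 4/5
¬(v ⇔ u) = ¬4/5 = 1/5
v ⇒ u = 1/5 ⇒ 0 = 4/5
¬(v ⇔ u) ⇒ (v ⇒ u) = 1/5 ⇒ 4/5 = 1
v · u = 1/5 · 0 = 0
(v · u) ⇒ u = 0 ⇒ 0 = 1
v ⇒ u = 1/5 ⇒ 0 = 4/5
((v · u) ⇒ u) ⇒ (v ⇒ u) = 1 ⇒ 4/5 = 4/5
(¬(v ⇔ u) ⇒ (v ⇒ u)) ⇒ (((v · u) ⇒ u) ⇒ (v ⇒ u)) = 1 ⇒ 4/5 = 4/5
This gives 4/5 ≠ 1.

No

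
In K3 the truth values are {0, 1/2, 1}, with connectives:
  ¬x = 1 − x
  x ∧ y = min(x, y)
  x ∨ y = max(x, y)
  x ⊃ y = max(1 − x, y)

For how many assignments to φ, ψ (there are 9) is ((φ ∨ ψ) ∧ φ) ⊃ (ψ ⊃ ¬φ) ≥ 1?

5

φ = 0, ψ = 0 ↦ 1  ≥
φ = 0, ψ = 1/2 ↦ 1  ≥
φ = 0, ψ = 1 ↦ 1  ≥
φ = 1/2, ψ = 0 ↦ 1  ≥
φ = 1/2, ψ = 1/2 ↦ 1/2  <
φ = 1/2, ψ = 1 ↦ 1/2  <
φ = 1, ψ = 0 ↦ 1  ≥
φ = 1, ψ = 1/2 ↦ 1/2  <
φ = 1, ψ = 1 ↦ 0  <
So 5 of the 9 assignments meet the threshold.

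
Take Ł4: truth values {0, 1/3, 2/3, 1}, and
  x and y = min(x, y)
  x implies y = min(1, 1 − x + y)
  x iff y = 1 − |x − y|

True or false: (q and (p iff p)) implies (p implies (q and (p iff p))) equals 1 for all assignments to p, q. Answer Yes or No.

Yes

p = 0, q = 0 ↦ 1
p = 0, q = 1/3 ↦ 1
p = 0, q = 2/3 ↦ 1
p = 0, q = 1 ↦ 1
p = 1/3, q = 0 ↦ 1
p = 1/3, q = 1/3 ↦ 1
p = 1/3, q = 2/3 ↦ 1
p = 1/3, q = 1 ↦ 1
p = 2/3, q = 0 ↦ 1
p = 2/3, q = 1/3 ↦ 1
p = 2/3, q = 2/3 ↦ 1
p = 2/3, q = 1 ↦ 1
p = 1, q = 0 ↦ 1
p = 1, q = 1/3 ↦ 1
p = 1, q = 2/3 ↦ 1
p = 1, q = 1 ↦ 1
Every assignment gives a value ≥ 1.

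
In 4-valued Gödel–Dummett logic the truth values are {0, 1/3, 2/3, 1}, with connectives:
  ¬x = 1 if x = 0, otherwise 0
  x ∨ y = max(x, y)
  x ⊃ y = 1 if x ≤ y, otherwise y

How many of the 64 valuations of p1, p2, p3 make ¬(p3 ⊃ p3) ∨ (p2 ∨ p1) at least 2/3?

48

value 1: 28 assignments (counts)
value 2/3: 20 assignments (counts)
value 1/3: 12 assignments
value 0: 4 assignments
So 48 of the 64 assignments meet the threshold.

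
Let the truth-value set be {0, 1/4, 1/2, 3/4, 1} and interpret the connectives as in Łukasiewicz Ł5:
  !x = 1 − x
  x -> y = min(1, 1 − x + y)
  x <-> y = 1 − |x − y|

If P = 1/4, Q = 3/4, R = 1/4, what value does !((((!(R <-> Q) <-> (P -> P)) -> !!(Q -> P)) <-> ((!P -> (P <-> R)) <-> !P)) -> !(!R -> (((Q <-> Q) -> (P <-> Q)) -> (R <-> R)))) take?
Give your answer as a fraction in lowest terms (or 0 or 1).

R <-> Q = 1/4 <-> 3/4 = 1/2
!(R <-> Q) = !1/2 = 1/2
P -> P = 1/4 -> 1/4 = 1
!(R <-> Q) <-> (P -> P) = 1/2 <-> 1 = 1/2
Q -> P = 3/4 -> 1/4 = 1/2
!(Q -> P) = !1/2 = 1/2
!!(Q -> P) = !1/2 = 1/2
(!(R <-> Q) <-> (P -> P)) -> !!(Q -> P) = 1/2 -> 1/2 = 1
!P = !1/4 = 3/4
P <-> R = 1/4 <-> 1/4 = 1
!P -> (P <-> R) = 3/4 -> 1 = 1
!P = !1/4 = 3/4
(!P -> (P <-> R)) <-> !P = 1 <-> 3/4 = 3/4
((!(R <-> Q) <-> (P -> P)) -> !!(Q -> P)) <-> ((!P -> (P <-> R)) <-> !P) = 1 <-> 3/4 = 3/4
!R = !1/4 = 3/4
Q <-> Q = 3/4 <-> 3/4 = 1
P <-> Q = 1/4 <-> 3/4 = 1/2
(Q <-> Q) -> (P <-> Q) = 1 -> 1/2 = 1/2
R <-> R = 1/4 <-> 1/4 = 1
((Q <-> Q) -> (P <-> Q)) -> (R <-> R) = 1/2 -> 1 = 1
!R -> (((Q <-> Q) -> (P <-> Q)) -> (R <-> R)) = 3/4 -> 1 = 1
!(!R -> (((Q <-> Q) -> (P <-> Q)) -> (R <-> R))) = !1 = 0
(((!(R <-> Q) <-> (P -> P)) -> !!(Q -> P)) <-> ((!P -> (P <-> R)) <-> !P)) -> !(!R -> (((Q <-> Q) -> (P <-> Q)) -> (R <-> R))) = 3/4 -> 0 = 1/4
!((((!(R <-> Q) <-> (P -> P)) -> !!(Q -> P)) <-> ((!P -> (P <-> R)) <-> !P)) -> !(!R -> (((Q <-> Q) -> (P <-> Q)) -> (R <-> R)))) = !1/4 = 3/4

3/4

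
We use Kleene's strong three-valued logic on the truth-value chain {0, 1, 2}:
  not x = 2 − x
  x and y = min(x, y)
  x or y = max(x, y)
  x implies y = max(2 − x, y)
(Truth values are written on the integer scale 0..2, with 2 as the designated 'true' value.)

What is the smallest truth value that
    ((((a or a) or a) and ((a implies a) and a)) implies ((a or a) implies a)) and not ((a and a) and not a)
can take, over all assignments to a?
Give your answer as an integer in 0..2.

Take a = 1:
a or a = 1 or 1 = 1
(a or a) or a = 1 or 1 = 1
a implies a = 1 implies 1 = 1
(a implies a) and a = 1 and 1 = 1
((a or a) or a) and ((a implies a) and a) = 1 and 1 = 1
a or a = 1 or 1 = 1
(a or a) implies a = 1 implies 1 = 1
(((a or a) or a) and ((a implies a) and a)) implies ((a or a) implies a) = 1 implies 1 = 1
a and a = 1 and 1 = 1
not a = not 1 = 1
(a and a) and not a = 1 and 1 = 1
not ((a and a) and not a) = not 1 = 1
((((a or a) or a) and ((a implies a) and a)) implies ((a or a) implies a)) and not ((a and a) and not a) = 1 and 1 = 1
No assignment yields a value below 1, so this is the minimum.

1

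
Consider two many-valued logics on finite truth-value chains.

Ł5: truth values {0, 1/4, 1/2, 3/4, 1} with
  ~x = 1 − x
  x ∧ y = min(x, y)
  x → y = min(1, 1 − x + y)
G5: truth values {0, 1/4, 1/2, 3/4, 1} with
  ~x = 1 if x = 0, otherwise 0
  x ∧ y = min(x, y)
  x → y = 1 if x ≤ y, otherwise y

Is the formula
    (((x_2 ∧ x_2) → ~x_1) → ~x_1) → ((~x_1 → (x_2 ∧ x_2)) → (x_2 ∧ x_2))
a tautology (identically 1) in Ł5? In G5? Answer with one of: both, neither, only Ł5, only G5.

only Ł5

In Ł5: every assignment gives 1 — tautology.
In G5: at x_1 = 1/4, x_2 = 1/4 the value is 1/4 — not a tautology.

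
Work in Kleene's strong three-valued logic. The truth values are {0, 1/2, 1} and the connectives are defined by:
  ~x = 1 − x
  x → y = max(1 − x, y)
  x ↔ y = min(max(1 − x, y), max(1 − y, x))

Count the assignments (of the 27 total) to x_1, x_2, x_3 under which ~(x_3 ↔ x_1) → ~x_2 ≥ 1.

value 1: 13 assignments (counts)
value 1/2: 12 assignments
value 0: 2 assignments
So 13 of the 27 assignments meet the threshold.

13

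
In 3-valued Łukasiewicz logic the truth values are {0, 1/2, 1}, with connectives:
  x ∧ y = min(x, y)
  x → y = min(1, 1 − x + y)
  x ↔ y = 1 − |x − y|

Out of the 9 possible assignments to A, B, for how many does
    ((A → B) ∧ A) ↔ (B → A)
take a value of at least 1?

3

A = 0, B = 0 ↦ 0  <
A = 0, B = 1/2 ↦ 1/2  <
A = 0, B = 1 ↦ 1  ≥
A = 1/2, B = 0 ↦ 1/2  <
A = 1/2, B = 1/2 ↦ 1/2  <
A = 1/2, B = 1 ↦ 1  ≥
A = 1, B = 0 ↦ 0  <
A = 1, B = 1/2 ↦ 1/2  <
A = 1, B = 1 ↦ 1  ≥
So 3 of the 9 assignments meet the threshold.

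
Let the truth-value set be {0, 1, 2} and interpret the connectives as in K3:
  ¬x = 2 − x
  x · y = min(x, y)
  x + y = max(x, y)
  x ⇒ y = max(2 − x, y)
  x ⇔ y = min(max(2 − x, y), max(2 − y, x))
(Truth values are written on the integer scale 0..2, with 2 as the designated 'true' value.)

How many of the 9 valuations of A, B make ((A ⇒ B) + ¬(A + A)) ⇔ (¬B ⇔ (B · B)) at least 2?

A = 0, B = 0 ↦ 0  <
A = 0, B = 1 ↦ 1  <
A = 0, B = 2 ↦ 0  <
A = 1, B = 0 ↦ 1  <
A = 1, B = 1 ↦ 1  <
A = 1, B = 2 ↦ 0  <
A = 2, B = 0 ↦ 2  ≥
A = 2, B = 1 ↦ 1  <
A = 2, B = 2 ↦ 0  <
So 1 of the 9 assignments meets the threshold.

1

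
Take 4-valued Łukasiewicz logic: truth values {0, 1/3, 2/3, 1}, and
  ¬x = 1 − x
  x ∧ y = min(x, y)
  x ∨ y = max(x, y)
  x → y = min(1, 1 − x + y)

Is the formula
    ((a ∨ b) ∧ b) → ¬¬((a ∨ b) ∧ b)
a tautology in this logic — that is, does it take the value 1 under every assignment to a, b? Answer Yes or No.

Yes

a = 0, b = 0 ↦ 1
a = 0, b = 1/3 ↦ 1
a = 0, b = 2/3 ↦ 1
a = 0, b = 1 ↦ 1
a = 1/3, b = 0 ↦ 1
a = 1/3, b = 1/3 ↦ 1
a = 1/3, b = 2/3 ↦ 1
a = 1/3, b = 1 ↦ 1
a = 2/3, b = 0 ↦ 1
a = 2/3, b = 1/3 ↦ 1
a = 2/3, b = 2/3 ↦ 1
a = 2/3, b = 1 ↦ 1
a = 1, b = 0 ↦ 1
a = 1, b = 1/3 ↦ 1
a = 1, b = 2/3 ↦ 1
a = 1, b = 1 ↦ 1
Every assignment gives a value ≥ 1.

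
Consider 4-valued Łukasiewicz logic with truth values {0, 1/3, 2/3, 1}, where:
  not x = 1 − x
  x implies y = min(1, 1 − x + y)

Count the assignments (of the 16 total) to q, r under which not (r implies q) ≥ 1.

q = 0, r = 0 ↦ 0  <
q = 0, r = 1/3 ↦ 1/3  <
q = 0, r = 2/3 ↦ 2/3  <
q = 0, r = 1 ↦ 1  ≥
q = 1/3, r = 0 ↦ 0  <
q = 1/3, r = 1/3 ↦ 0  <
q = 1/3, r = 2/3 ↦ 1/3  <
q = 1/3, r = 1 ↦ 2/3  <
q = 2/3, r = 0 ↦ 0  <
q = 2/3, r = 1/3 ↦ 0  <
q = 2/3, r = 2/3 ↦ 0  <
q = 2/3, r = 1 ↦ 1/3  <
q = 1, r = 0 ↦ 0  <
q = 1, r = 1/3 ↦ 0  <
q = 1, r = 2/3 ↦ 0  <
q = 1, r = 1 ↦ 0  <
So 1 of the 16 assignments meets the threshold.

1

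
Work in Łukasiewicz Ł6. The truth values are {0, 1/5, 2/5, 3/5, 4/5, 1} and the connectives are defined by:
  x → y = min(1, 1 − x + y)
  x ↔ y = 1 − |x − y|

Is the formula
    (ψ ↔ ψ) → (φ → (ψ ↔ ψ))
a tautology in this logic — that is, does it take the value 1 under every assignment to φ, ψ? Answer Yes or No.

At φ = 2/5, ψ = 3/5, for instance:
ψ ↔ ψ = 3/5 ↔ 3/5 = 1
φ → (ψ ↔ ψ) = 2/5 → 1 = 1
(ψ ↔ ψ) → (φ → (ψ ↔ ψ)) = 1 → 1 = 1
and checking the remaining 35 assignments likewise gives ≥ 1 in every case.

Yes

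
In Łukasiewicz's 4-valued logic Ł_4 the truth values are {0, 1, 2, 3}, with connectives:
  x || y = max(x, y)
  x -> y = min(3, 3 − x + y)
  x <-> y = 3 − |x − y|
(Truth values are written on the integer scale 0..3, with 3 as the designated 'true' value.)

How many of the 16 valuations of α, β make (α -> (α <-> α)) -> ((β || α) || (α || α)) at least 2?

12

α = 0, β = 0 ↦ 0  <
α = 0, β = 1 ↦ 1  <
α = 0, β = 2 ↦ 2  ≥
α = 0, β = 3 ↦ 3  ≥
α = 1, β = 0 ↦ 1  <
α = 1, β = 1 ↦ 1  <
α = 1, β = 2 ↦ 2  ≥
α = 1, β = 3 ↦ 3  ≥
α = 2, β = 0 ↦ 2  ≥
α = 2, β = 1 ↦ 2  ≥
α = 2, β = 2 ↦ 2  ≥
α = 2, β = 3 ↦ 3  ≥
α = 3, β = 0 ↦ 3  ≥
α = 3, β = 1 ↦ 3  ≥
α = 3, β = 2 ↦ 3  ≥
α = 3, β = 3 ↦ 3  ≥
So 12 of the 16 assignments meet the threshold.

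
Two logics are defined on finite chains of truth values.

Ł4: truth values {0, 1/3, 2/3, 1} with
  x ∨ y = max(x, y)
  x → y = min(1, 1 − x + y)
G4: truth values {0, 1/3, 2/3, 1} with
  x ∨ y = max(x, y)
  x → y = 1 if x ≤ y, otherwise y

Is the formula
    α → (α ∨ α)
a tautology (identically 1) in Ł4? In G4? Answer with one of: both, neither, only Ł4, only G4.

In Ł4: every assignment gives 1 — tautology.
In G4: every assignment gives 1 — tautology.

both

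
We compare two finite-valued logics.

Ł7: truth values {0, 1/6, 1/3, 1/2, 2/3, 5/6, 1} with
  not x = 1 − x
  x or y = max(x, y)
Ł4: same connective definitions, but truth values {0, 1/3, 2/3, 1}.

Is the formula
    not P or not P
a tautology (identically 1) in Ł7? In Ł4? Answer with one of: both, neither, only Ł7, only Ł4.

In Ł7: at P = 1/6 the value is 5/6 — not a tautology.
In Ł4: at P = 1/3 the value is 2/3 — not a tautology.

neither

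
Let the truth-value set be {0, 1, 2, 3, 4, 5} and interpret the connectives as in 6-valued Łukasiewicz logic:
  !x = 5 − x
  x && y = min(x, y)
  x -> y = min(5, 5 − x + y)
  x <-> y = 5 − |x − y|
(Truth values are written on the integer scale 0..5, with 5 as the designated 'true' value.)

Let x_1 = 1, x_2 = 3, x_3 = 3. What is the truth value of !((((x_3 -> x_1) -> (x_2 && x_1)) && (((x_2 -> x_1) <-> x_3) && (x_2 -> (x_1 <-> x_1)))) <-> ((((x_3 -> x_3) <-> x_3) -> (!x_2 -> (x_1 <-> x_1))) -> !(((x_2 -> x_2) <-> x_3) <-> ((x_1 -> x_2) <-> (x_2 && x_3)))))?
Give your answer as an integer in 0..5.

x_3 -> x_1 = 3 -> 1 = 3
x_2 && x_1 = 3 && 1 = 1
(x_3 -> x_1) -> (x_2 && x_1) = 3 -> 1 = 3
x_2 -> x_1 = 3 -> 1 = 3
(x_2 -> x_1) <-> x_3 = 3 <-> 3 = 5
x_1 <-> x_1 = 1 <-> 1 = 5
x_2 -> (x_1 <-> x_1) = 3 -> 5 = 5
((x_2 -> x_1) <-> x_3) && (x_2 -> (x_1 <-> x_1)) = 5 && 5 = 5
((x_3 -> x_1) -> (x_2 && x_1)) && (((x_2 -> x_1) <-> x_3) && (x_2 -> (x_1 <-> x_1))) = 3 && 5 = 3
x_3 -> x_3 = 3 -> 3 = 5
(x_3 -> x_3) <-> x_3 = 5 <-> 3 = 3
!x_2 = !3 = 2
x_1 <-> x_1 = 1 <-> 1 = 5
!x_2 -> (x_1 <-> x_1) = 2 -> 5 = 5
((x_3 -> x_3) <-> x_3) -> (!x_2 -> (x_1 <-> x_1)) = 3 -> 5 = 5
x_2 -> x_2 = 3 -> 3 = 5
(x_2 -> x_2) <-> x_3 = 5 <-> 3 = 3
x_1 -> x_2 = 1 -> 3 = 5
x_2 && x_3 = 3 && 3 = 3
(x_1 -> x_2) <-> (x_2 && x_3) = 5 <-> 3 = 3
((x_2 -> x_2) <-> x_3) <-> ((x_1 -> x_2) <-> (x_2 && x_3)) = 3 <-> 3 = 5
!(((x_2 -> x_2) <-> x_3) <-> ((x_1 -> x_2) <-> (x_2 && x_3))) = !5 = 0
(((x_3 -> x_3) <-> x_3) -> (!x_2 -> (x_1 <-> x_1))) -> !(((x_2 -> x_2) <-> x_3) <-> ((x_1 -> x_2) <-> (x_2 && x_3))) = 5 -> 0 = 0
(((x_3 -> x_1) -> (x_2 && x_1)) && (((x_2 -> x_1) <-> x_3) && (x_2 -> (x_1 <-> x_1)))) <-> ((((x_3 -> x_3) <-> x_3) -> (!x_2 -> (x_1 <-> x_1))) -> !(((x_2 -> x_2) <-> x_3) <-> ((x_1 -> x_2) <-> (x_2 && x_3)))) = 3 <-> 0 = 2
!((((x_3 -> x_1) -> (x_2 && x_1)) && (((x_2 -> x_1) <-> x_3) && (x_2 -> (x_1 <-> x_1)))) <-> ((((x_3 -> x_3) <-> x_3) -> (!x_2 -> (x_1 <-> x_1))) -> !(((x_2 -> x_2) <-> x_3) <-> ((x_1 -> x_2) <-> (x_2 && x_3))))) = !2 = 3

3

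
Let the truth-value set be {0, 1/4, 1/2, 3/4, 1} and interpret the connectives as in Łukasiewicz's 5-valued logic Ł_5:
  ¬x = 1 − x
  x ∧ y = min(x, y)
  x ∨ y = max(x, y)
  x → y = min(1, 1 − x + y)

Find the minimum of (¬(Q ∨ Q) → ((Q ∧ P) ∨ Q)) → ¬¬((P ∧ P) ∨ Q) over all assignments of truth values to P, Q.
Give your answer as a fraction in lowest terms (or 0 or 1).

Take P = 0, Q = 1/2:
Q ∨ Q = 1/2 ∨ 1/2 = 1/2
¬(Q ∨ Q) = ¬1/2 = 1/2
Q ∧ P = 1/2 ∧ 0 = 0
(Q ∧ P) ∨ Q = 0 ∨ 1/2 = 1/2
¬(Q ∨ Q) → ((Q ∧ P) ∨ Q) = 1/2 → 1/2 = 1
P ∧ P = 0 ∧ 0 = 0
(P ∧ P) ∨ Q = 0 ∨ 1/2 = 1/2
¬((P ∧ P) ∨ Q) = ¬1/2 = 1/2
¬¬((P ∧ P) ∨ Q) = ¬1/2 = 1/2
(¬(Q ∨ Q) → ((Q ∧ P) ∨ Q)) → ¬¬((P ∧ P) ∨ Q) = 1 → 1/2 = 1/2
No assignment yields a value below 1/2, so this is the minimum.

1/2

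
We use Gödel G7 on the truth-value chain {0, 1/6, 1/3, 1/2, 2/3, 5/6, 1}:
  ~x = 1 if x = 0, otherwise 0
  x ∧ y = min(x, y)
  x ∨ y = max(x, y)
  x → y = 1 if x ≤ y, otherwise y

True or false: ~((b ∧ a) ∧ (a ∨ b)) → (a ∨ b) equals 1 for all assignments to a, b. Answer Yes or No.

Counterexample: take a = 0, b = 0.
b ∧ a = 0 ∧ 0 = 0
a ∨ b = 0 ∨ 0 = 0
(b ∧ a) ∧ (a ∨ b) = 0 ∧ 0 = 0
~((b ∧ a) ∧ (a ∨ b)) = ~0 = 1
~((b ∧ a) ∧ (a ∨ b)) → (a ∨ b) = 1 → 0 = 0
This gives 0 ≠ 1.

No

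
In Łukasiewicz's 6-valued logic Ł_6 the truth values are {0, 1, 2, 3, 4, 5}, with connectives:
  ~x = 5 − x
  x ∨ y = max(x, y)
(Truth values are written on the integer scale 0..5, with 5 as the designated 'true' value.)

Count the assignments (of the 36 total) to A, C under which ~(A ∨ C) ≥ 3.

value 5: 1 assignment (counts)
value 4: 3 assignments (counts)
value 3: 5 assignments (counts)
value 2: 7 assignments
value 1: 9 assignments
value 0: 11 assignments
So 9 of the 36 assignments meet the threshold.

9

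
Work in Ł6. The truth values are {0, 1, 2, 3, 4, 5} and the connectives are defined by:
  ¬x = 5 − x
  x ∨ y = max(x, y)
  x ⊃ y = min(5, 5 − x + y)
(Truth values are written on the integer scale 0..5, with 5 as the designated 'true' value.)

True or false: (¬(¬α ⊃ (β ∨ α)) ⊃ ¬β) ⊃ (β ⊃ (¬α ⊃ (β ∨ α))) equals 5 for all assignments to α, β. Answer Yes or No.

At α = 4, β = 4, for instance:
¬α = ¬4 = 1
β ∨ α = 4 ∨ 4 = 4
¬α ⊃ (β ∨ α) = 1 ⊃ 4 = 5
¬(¬α ⊃ (β ∨ α)) = ¬5 = 0
¬β = ¬4 = 1
¬(¬α ⊃ (β ∨ α)) ⊃ ¬β = 0 ⊃ 1 = 5
β ⊃ (¬α ⊃ (β ∨ α)) = 4 ⊃ 5 = 5
(¬(¬α ⊃ (β ∨ α)) ⊃ ¬β) ⊃ (β ⊃ (¬α ⊃ (β ∨ α))) = 5 ⊃ 5 = 5
and checking the remaining 35 assignments likewise gives ≥ 5 in every case.

Yes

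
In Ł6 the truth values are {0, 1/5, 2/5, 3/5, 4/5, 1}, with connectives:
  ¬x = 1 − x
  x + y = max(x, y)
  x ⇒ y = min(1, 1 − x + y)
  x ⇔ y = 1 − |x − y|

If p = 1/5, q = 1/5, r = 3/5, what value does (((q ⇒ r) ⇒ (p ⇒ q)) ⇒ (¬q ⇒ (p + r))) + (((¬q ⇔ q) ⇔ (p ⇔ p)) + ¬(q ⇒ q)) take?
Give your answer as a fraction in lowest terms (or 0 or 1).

4/5

q ⇒ r = 1/5 ⇒ 3/5 = 1
p ⇒ q = 1/5 ⇒ 1/5 = 1
(q ⇒ r) ⇒ (p ⇒ q) = 1 ⇒ 1 = 1
¬q = ¬1/5 = 4/5
p + r = 1/5 + 3/5 = 3/5
¬q ⇒ (p + r) = 4/5 ⇒ 3/5 = 4/5
((q ⇒ r) ⇒ (p ⇒ q)) ⇒ (¬q ⇒ (p + r)) = 1 ⇒ 4/5 = 4/5
¬q = ¬1/5 = 4/5
¬q ⇔ q = 4/5 ⇔ 1/5 = 2/5
p ⇔ p = 1/5 ⇔ 1/5 = 1
(¬q ⇔ q) ⇔ (p ⇔ p) = 2/5 ⇔ 1 = 2/5
q ⇒ q = 1/5 ⇒ 1/5 = 1
¬(q ⇒ q) = ¬1 = 0
((¬q ⇔ q) ⇔ (p ⇔ p)) + ¬(q ⇒ q) = 2/5 + 0 = 2/5
(((q ⇒ r) ⇒ (p ⇒ q)) ⇒ (¬q ⇒ (p + r))) + (((¬q ⇔ q) ⇔ (p ⇔ p)) + ¬(q ⇒ q)) = 4/5 + 2/5 = 4/5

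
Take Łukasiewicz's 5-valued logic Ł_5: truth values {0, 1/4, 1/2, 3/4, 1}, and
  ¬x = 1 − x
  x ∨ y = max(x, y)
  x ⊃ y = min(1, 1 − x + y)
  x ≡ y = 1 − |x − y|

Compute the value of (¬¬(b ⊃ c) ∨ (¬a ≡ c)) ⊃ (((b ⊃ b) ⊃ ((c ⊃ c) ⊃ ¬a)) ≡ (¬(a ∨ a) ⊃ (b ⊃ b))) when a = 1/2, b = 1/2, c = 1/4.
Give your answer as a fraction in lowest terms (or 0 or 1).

3/4

b ⊃ c = 1/2 ⊃ 1/4 = 3/4
¬(b ⊃ c) = ¬3/4 = 1/4
¬¬(b ⊃ c) = ¬1/4 = 3/4
¬a = ¬1/2 = 1/2
¬a ≡ c = 1/2 ≡ 1/4 = 3/4
¬¬(b ⊃ c) ∨ (¬a ≡ c) = 3/4 ∨ 3/4 = 3/4
b ⊃ b = 1/2 ⊃ 1/2 = 1
c ⊃ c = 1/4 ⊃ 1/4 = 1
¬a = ¬1/2 = 1/2
(c ⊃ c) ⊃ ¬a = 1 ⊃ 1/2 = 1/2
(b ⊃ b) ⊃ ((c ⊃ c) ⊃ ¬a) = 1 ⊃ 1/2 = 1/2
a ∨ a = 1/2 ∨ 1/2 = 1/2
¬(a ∨ a) = ¬1/2 = 1/2
b ⊃ b = 1/2 ⊃ 1/2 = 1
¬(a ∨ a) ⊃ (b ⊃ b) = 1/2 ⊃ 1 = 1
((b ⊃ b) ⊃ ((c ⊃ c) ⊃ ¬a)) ≡ (¬(a ∨ a) ⊃ (b ⊃ b)) = 1/2 ≡ 1 = 1/2
(¬¬(b ⊃ c) ∨ (¬a ≡ c)) ⊃ (((b ⊃ b) ⊃ ((c ⊃ c) ⊃ ¬a)) ≡ (¬(a ∨ a) ⊃ (b ⊃ b))) = 3/4 ⊃ 1/2 = 3/4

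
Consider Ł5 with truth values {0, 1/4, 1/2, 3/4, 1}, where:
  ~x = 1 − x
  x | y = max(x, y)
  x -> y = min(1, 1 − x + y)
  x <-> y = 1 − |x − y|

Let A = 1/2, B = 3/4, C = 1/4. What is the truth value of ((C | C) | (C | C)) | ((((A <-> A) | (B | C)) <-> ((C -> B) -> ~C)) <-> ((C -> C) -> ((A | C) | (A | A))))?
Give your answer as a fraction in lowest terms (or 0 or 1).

C | C = 1/4 | 1/4 = 1/4
C | C = 1/4 | 1/4 = 1/4
(C | C) | (C | C) = 1/4 | 1/4 = 1/4
A <-> A = 1/2 <-> 1/2 = 1
B | C = 3/4 | 1/4 = 3/4
(A <-> A) | (B | C) = 1 | 3/4 = 1
C -> B = 1/4 -> 3/4 = 1
~C = ~1/4 = 3/4
(C -> B) -> ~C = 1 -> 3/4 = 3/4
((A <-> A) | (B | C)) <-> ((C -> B) -> ~C) = 1 <-> 3/4 = 3/4
C -> C = 1/4 -> 1/4 = 1
A | C = 1/2 | 1/4 = 1/2
A | A = 1/2 | 1/2 = 1/2
(A | C) | (A | A) = 1/2 | 1/2 = 1/2
(C -> C) -> ((A | C) | (A | A)) = 1 -> 1/2 = 1/2
(((A <-> A) | (B | C)) <-> ((C -> B) -> ~C)) <-> ((C -> C) -> ((A | C) | (A | A))) = 3/4 <-> 1/2 = 3/4
((C | C) | (C | C)) | ((((A <-> A) | (B | C)) <-> ((C -> B) -> ~C)) <-> ((C -> C) -> ((A | C) | (A | A)))) = 1/4 | 3/4 = 3/4

3/4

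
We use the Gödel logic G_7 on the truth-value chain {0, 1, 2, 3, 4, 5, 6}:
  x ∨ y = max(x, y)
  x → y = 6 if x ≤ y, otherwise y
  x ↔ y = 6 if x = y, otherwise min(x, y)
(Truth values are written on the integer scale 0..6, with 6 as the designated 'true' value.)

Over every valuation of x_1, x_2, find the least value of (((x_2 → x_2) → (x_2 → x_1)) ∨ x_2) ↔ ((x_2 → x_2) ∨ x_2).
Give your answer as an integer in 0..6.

Take x_1 = 0, x_2 = 1:
x_2 → x_2 = 1 → 1 = 6
x_2 → x_1 = 1 → 0 = 0
(x_2 → x_2) → (x_2 → x_1) = 6 → 0 = 0
((x_2 → x_2) → (x_2 → x_1)) ∨ x_2 = 0 ∨ 1 = 1
x_2 → x_2 = 1 → 1 = 6
(x_2 → x_2) ∨ x_2 = 6 ∨ 1 = 6
(((x_2 → x_2) → (x_2 → x_1)) ∨ x_2) ↔ ((x_2 → x_2) ∨ x_2) = 1 ↔ 6 = 1
No assignment yields a value below 1, so this is the minimum.

1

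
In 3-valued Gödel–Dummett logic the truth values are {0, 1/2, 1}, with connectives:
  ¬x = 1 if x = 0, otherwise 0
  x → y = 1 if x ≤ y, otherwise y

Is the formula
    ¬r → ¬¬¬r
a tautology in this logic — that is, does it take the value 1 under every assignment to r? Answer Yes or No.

Yes

r = 0 ↦ 1
r = 1/2 ↦ 1
r = 1 ↦ 1
Every assignment gives a value ≥ 1.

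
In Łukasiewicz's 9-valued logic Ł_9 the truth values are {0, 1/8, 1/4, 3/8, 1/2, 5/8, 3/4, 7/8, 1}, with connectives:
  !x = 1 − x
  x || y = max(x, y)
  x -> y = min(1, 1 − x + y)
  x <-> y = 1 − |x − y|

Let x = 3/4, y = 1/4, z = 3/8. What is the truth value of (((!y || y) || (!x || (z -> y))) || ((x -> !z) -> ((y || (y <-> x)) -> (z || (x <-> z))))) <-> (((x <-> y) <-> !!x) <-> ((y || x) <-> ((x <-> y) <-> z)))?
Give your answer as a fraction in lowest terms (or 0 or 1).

!y = !1/4 = 3/4
!y || y = 3/4 || 1/4 = 3/4
!x = !3/4 = 1/4
z -> y = 3/8 -> 1/4 = 7/8
!x || (z -> y) = 1/4 || 7/8 = 7/8
(!y || y) || (!x || (z -> y)) = 3/4 || 7/8 = 7/8
!z = !3/8 = 5/8
x -> !z = 3/4 -> 5/8 = 7/8
y <-> x = 1/4 <-> 3/4 = 1/2
y || (y <-> x) = 1/4 || 1/2 = 1/2
x <-> z = 3/4 <-> 3/8 = 5/8
z || (x <-> z) = 3/8 || 5/8 = 5/8
(y || (y <-> x)) -> (z || (x <-> z)) = 1/2 -> 5/8 = 1
(x -> !z) -> ((y || (y <-> x)) -> (z || (x <-> z))) = 7/8 -> 1 = 1
((!y || y) || (!x || (z -> y))) || ((x -> !z) -> ((y || (y <-> x)) -> (z || (x <-> z)))) = 7/8 || 1 = 1
x <-> y = 3/4 <-> 1/4 = 1/2
!x = !3/4 = 1/4
!!x = !1/4 = 3/4
(x <-> y) <-> !!x = 1/2 <-> 3/4 = 3/4
y || x = 1/4 || 3/4 = 3/4
x <-> y = 3/4 <-> 1/4 = 1/2
(x <-> y) <-> z = 1/2 <-> 3/8 = 7/8
(y || x) <-> ((x <-> y) <-> z) = 3/4 <-> 7/8 = 7/8
((x <-> y) <-> !!x) <-> ((y || x) <-> ((x <-> y) <-> z)) = 3/4 <-> 7/8 = 7/8
(((!y || y) || (!x || (z -> y))) || ((x -> !z) -> ((y || (y <-> x)) -> (z || (x <-> z))))) <-> (((x <-> y) <-> !!x) <-> ((y || x) <-> ((x <-> y) <-> z))) = 1 <-> 7/8 = 7/8

7/8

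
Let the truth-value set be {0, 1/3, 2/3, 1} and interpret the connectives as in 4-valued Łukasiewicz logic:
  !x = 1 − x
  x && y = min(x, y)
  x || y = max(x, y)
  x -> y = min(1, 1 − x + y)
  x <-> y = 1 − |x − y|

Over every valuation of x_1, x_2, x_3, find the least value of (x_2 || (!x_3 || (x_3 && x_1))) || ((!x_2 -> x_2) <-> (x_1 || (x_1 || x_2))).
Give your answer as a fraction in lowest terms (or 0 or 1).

Take x_1 = 0, x_2 = 1/3, x_3 = 1/3:
!x_3 = !1/3 = 2/3
x_3 && x_1 = 1/3 && 0 = 0
!x_3 || (x_3 && x_1) = 2/3 || 0 = 2/3
x_2 || (!x_3 || (x_3 && x_1)) = 1/3 || 2/3 = 2/3
!x_2 = !1/3 = 2/3
!x_2 -> x_2 = 2/3 -> 1/3 = 2/3
x_1 || x_2 = 0 || 1/3 = 1/3
x_1 || (x_1 || x_2) = 0 || 1/3 = 1/3
(!x_2 -> x_2) <-> (x_1 || (x_1 || x_2)) = 2/3 <-> 1/3 = 2/3
(x_2 || (!x_3 || (x_3 && x_1))) || ((!x_2 -> x_2) <-> (x_1 || (x_1 || x_2))) = 2/3 || 2/3 = 2/3
No assignment yields a value below 2/3, so this is the minimum.

2/3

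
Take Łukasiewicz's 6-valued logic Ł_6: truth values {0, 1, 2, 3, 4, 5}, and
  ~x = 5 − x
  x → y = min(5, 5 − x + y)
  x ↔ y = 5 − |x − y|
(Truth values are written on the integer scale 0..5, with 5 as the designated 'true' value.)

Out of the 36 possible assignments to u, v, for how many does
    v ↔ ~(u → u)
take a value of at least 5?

6

value 5: 6 assignments (counts)
value 4: 6 assignments
value 3: 6 assignments
value 2: 6 assignments
value 1: 6 assignments
value 0: 6 assignments
So 6 of the 36 assignments meet the threshold.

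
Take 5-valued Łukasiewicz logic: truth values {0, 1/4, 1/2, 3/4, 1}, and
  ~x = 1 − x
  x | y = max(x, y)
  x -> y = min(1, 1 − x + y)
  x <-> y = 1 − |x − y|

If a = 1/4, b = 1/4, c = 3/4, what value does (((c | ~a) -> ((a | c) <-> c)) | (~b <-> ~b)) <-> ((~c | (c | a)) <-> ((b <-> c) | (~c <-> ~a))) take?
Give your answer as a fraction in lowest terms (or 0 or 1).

3/4

~a = ~1/4 = 3/4
c | ~a = 3/4 | 3/4 = 3/4
a | c = 1/4 | 3/4 = 3/4
(a | c) <-> c = 3/4 <-> 3/4 = 1
(c | ~a) -> ((a | c) <-> c) = 3/4 -> 1 = 1
~b = ~1/4 = 3/4
~b = ~1/4 = 3/4
~b <-> ~b = 3/4 <-> 3/4 = 1
((c | ~a) -> ((a | c) <-> c)) | (~b <-> ~b) = 1 | 1 = 1
~c = ~3/4 = 1/4
c | a = 3/4 | 1/4 = 3/4
~c | (c | a) = 1/4 | 3/4 = 3/4
b <-> c = 1/4 <-> 3/4 = 1/2
~c = ~3/4 = 1/4
~a = ~1/4 = 3/4
~c <-> ~a = 1/4 <-> 3/4 = 1/2
(b <-> c) | (~c <-> ~a) = 1/2 | 1/2 = 1/2
(~c | (c | a)) <-> ((b <-> c) | (~c <-> ~a)) = 3/4 <-> 1/2 = 3/4
(((c | ~a) -> ((a | c) <-> c)) | (~b <-> ~b)) <-> ((~c | (c | a)) <-> ((b <-> c) | (~c <-> ~a))) = 1 <-> 3/4 = 3/4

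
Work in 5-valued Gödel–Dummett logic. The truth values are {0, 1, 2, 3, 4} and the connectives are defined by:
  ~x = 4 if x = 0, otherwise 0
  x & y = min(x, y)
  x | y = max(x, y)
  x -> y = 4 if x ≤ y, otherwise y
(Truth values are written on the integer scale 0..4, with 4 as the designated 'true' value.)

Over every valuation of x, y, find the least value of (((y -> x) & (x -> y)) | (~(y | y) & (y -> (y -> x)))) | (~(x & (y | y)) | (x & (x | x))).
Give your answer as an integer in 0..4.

1

Take x = 1, y = 2:
y -> x = 2 -> 1 = 1
x -> y = 1 -> 2 = 4
(y -> x) & (x -> y) = 1 & 4 = 1
y | y = 2 | 2 = 2
~(y | y) = ~2 = 0
y -> x = 2 -> 1 = 1
y -> (y -> x) = 2 -> 1 = 1
~(y | y) & (y -> (y -> x)) = 0 & 1 = 0
((y -> x) & (x -> y)) | (~(y | y) & (y -> (y -> x))) = 1 | 0 = 1
y | y = 2 | 2 = 2
x & (y | y) = 1 & 2 = 1
~(x & (y | y)) = ~1 = 0
x | x = 1 | 1 = 1
x & (x | x) = 1 & 1 = 1
~(x & (y | y)) | (x & (x | x)) = 0 | 1 = 1
(((y -> x) & (x -> y)) | (~(y | y) & (y -> (y -> x)))) | (~(x & (y | y)) | (x & (x | x))) = 1 | 1 = 1
No assignment yields a value below 1, so this is the minimum.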